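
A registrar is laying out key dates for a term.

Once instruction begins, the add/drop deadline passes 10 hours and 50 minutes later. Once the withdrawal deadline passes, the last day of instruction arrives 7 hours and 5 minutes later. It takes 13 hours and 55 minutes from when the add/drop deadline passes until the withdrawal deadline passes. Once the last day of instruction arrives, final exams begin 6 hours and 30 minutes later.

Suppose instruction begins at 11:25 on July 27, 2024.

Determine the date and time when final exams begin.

01:45 on July 29, 2024

Instruction begins: 11:25 Jul 27, 2024.
The add/drop deadline passes: 11:25 Jul 27, 2024 + 10h50m = 22:15 Jul 27, 2024.
The withdrawal deadline passes: 22:15 Jul 27, 2024 + 13h55m = 12:10 Jul 28, 2024.
The last day of instruction arrives: 12:10 Jul 28, 2024 + 7h05m = 19:15 Jul 28, 2024.
Final exams begin: 19:15 Jul 28, 2024 + 6h30m = 01:45 Jul 29, 2024.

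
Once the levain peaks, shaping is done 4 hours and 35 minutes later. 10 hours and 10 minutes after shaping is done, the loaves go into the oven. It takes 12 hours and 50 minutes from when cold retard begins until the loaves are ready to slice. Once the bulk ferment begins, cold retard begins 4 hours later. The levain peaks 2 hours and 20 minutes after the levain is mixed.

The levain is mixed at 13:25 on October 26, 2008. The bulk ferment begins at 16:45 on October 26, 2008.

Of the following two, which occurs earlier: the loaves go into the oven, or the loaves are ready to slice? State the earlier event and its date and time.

The levain is mixed: 13:25 Oct 26, 2008.
The levain peaks: 13:25 Oct 26, 2008 + 2h20m = 15:45 Oct 26, 2008.
Shaping is done: 15:45 Oct 26, 2008 + 4h35m = 20:20 Oct 26, 2008.
The loaves go into the oven: 20:20 Oct 26, 2008 + 10h10m = 06:30 Oct 27, 2008.
The bulk ferment begins: 16:45 Oct 26, 2008.
Cold retard begins: 16:45 Oct 26, 2008 + 4h = 20:45 Oct 26, 2008.
The loaves are ready to slice: 20:45 Oct 26, 2008 + 12h50m = 09:35 Oct 27, 2008.
Comparing: the loaves go into the oven at 06:30 Oct 27, 2008 vs the loaves are ready to slice at 09:35 Oct 27, 2008. Earlier: the loaves go into the oven.

The loaves go into the oven — 06:30 on October 27, 2008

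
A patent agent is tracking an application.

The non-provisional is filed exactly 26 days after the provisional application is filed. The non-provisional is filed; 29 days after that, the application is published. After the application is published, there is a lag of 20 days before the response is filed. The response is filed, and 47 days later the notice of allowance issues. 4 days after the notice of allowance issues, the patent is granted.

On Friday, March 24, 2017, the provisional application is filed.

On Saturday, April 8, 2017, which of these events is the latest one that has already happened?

The provisional application is filed: Mar 24, 2017.
The non-provisional is filed: Mar 24, 2017 + 26 days = Apr 19, 2017.
The application is published: Apr 19, 2017 + 29 days = May 18, 2017.
The response is filed: May 18, 2017 + 20 days = Jun 7, 2017.
The notice of allowance issues: Jun 7, 2017 + 47 days = Jul 24, 2017.
The patent is granted: Jul 24, 2017 + 4 days = Jul 28, 2017.
Apr 8, 2017 falls between when the provisional application is filed (Mar 24, 2017) and when the non-provisional is filed (Apr 19, 2017).

The provisional application is filed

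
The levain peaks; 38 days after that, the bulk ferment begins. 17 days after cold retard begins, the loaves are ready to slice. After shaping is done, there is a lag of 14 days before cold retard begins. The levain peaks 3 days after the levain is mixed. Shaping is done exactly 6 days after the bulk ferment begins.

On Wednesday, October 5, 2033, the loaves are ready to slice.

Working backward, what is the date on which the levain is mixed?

Tuesday, July 19, 2033

The loaves are ready to slice: Oct 5, 2033.
Cold retard begins: Oct 5, 2033 − 17 days = Sep 18, 2033.
Shaping is done: Sep 18, 2033 − 14 days = Sep 4, 2033.
The bulk ferment begins: Sep 4, 2033 − 6 days = Aug 29, 2033.
The levain peaks: Aug 29, 2033 − 38 days = Jul 22, 2033.
The levain is mixed: Jul 22, 2033 − 3 days = Jul 19, 2033.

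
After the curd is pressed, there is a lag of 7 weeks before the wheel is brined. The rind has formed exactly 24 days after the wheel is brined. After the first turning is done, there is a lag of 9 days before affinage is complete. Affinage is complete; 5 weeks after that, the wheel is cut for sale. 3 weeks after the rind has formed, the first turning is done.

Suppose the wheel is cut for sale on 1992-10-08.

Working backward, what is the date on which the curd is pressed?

The wheel is cut for sale: Oct 8, 1992.
Affinage is complete: Oct 8, 1992 − 5 weeks = Sep 3, 1992.
The first turning is done: Sep 3, 1992 − 9 days = Aug 25, 1992.
The rind has formed: Aug 25, 1992 − 3 weeks = Aug 4, 1992.
The wheel is brined: Aug 4, 1992 − 24 days = Jul 11, 1992.
The curd is pressed: Jul 11, 1992 − 7 weeks = May 23, 1992.

1992-05-23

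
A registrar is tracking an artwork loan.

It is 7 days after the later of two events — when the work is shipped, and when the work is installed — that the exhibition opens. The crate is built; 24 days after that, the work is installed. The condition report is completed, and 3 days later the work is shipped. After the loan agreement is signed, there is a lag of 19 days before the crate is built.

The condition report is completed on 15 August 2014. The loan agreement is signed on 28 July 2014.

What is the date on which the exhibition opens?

The condition report is completed: Aug 15, 2014.
The work is shipped: Aug 15, 2014 + 3 days = Aug 18, 2014.
The loan agreement is signed: Jul 28, 2014.
The crate is built: Jul 28, 2014 + 19 days = Aug 16, 2014.
The work is installed: Aug 16, 2014 + 24 days = Sep 9, 2014.
Both prerequisites met — the work is shipped (Aug 18, 2014), the work is installed (Sep 9, 2014); the later is Sep 9, 2014.
The exhibition opens: Sep 9, 2014 + 7 days = Sep 16, 2014.

16 September 2014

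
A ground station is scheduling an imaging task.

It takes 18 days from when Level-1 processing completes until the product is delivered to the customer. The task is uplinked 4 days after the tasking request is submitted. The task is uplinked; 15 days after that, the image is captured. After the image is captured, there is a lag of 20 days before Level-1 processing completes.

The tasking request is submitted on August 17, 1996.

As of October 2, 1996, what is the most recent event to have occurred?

The tasking request is submitted: Aug 17, 1996.
The task is uplinked: Aug 17, 1996 + 4 days = Aug 21, 1996.
The image is captured: Aug 21, 1996 + 15 days = Sep 5, 1996.
Level-1 processing completes: Sep 5, 1996 + 20 days = Sep 25, 1996.
The product is delivered to the customer: Sep 25, 1996 + 18 days = Oct 13, 1996.
Oct 2, 1996 falls between when Level-1 processing completes (Sep 25, 1996) and when the product is delivered to the customer (Oct 13, 1996).

Level-1 processing completes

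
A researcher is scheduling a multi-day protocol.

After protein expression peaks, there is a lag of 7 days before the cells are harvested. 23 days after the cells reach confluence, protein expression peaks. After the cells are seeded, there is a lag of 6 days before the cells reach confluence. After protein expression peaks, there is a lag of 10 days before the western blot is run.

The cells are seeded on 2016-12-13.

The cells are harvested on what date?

2017-01-18

The cells are seeded: Dec 13, 2016.
The cells reach confluence: Dec 13, 2016 + 6 days = Dec 19, 2016.
Protein expression peaks: Dec 19, 2016 + 23 days = Jan 11, 2017.
The cells are harvested: Jan 11, 2017 + 7 days = Jan 18, 2017.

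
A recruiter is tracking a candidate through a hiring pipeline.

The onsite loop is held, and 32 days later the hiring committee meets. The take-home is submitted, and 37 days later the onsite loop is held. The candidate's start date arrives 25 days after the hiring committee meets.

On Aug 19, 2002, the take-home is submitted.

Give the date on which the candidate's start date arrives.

Nov 21, 2002

The take-home is submitted: Aug 19, 2002.
The onsite loop is held: Aug 19, 2002 + 37 days = Sep 25, 2002.
The hiring committee meets: Sep 25, 2002 + 32 days = Oct 27, 2002.
The candidate's start date arrives: Oct 27, 2002 + 25 days = Nov 21, 2002.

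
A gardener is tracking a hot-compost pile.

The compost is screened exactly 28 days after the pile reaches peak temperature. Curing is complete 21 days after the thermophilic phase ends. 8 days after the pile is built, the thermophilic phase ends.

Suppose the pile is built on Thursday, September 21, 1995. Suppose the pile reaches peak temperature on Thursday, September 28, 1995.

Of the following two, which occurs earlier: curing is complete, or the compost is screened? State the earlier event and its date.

Curing is complete — Friday, October 20, 1995

The pile is built: Sep 21, 1995.
The thermophilic phase ends: Sep 21, 1995 + 8 days = Sep 29, 1995.
Curing is complete: Sep 29, 1995 + 21 days = Oct 20, 1995.
The pile reaches peak temperature: Sep 28, 1995.
The compost is screened: Sep 28, 1995 + 28 days = Oct 26, 1995.
Comparing: curing is complete on Oct 20, 1995 vs the compost is screened on Oct 26, 1995. Earlier: curing is complete.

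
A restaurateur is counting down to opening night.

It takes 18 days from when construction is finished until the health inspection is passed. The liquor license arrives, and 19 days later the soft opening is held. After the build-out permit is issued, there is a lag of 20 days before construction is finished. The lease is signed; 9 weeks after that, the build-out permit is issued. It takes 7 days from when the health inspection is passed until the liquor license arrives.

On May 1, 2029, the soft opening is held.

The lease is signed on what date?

December 25, 2028

The soft opening is held: May 1, 2029.
The liquor license arrives: May 1, 2029 − 19 days = Apr 12, 2029.
The health inspection is passed: Apr 12, 2029 − 7 days = Apr 5, 2029.
Construction is finished: Apr 5, 2029 − 18 days = Mar 18, 2029.
The build-out permit is issued: Mar 18, 2029 − 20 days = Feb 26, 2029.
The lease is signed: Feb 26, 2029 − 9 weeks = Dec 25, 2028.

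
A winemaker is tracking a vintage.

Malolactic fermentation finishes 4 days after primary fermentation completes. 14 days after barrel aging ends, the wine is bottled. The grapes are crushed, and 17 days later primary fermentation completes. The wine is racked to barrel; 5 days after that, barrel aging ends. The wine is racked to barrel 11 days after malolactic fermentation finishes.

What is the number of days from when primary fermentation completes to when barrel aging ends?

Causal path: primary fermentation completes → malolactic fermentation finishes → the wine is racked to barrel → barrel aging ends.
Total delay along the path: 4 + 11 + 5 = 20 days.

20 days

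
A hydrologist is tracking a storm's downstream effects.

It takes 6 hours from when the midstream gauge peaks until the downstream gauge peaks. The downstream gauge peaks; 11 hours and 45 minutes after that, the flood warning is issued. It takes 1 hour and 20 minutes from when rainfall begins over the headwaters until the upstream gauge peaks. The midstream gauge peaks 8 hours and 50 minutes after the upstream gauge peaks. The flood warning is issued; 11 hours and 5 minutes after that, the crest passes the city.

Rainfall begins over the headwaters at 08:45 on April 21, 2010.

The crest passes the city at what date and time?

23:45 on April 22, 2010

Rainfall begins over the headwaters: 08:45 Apr 21, 2010.
The upstream gauge peaks: 08:45 Apr 21, 2010 + 1h20m = 10:05 Apr 21, 2010.
The midstream gauge peaks: 10:05 Apr 21, 2010 + 8h50m = 18:55 Apr 21, 2010.
The downstream gauge peaks: 18:55 Apr 21, 2010 + 6h = 00:55 Apr 22, 2010.
The flood warning is issued: 00:55 Apr 22, 2010 + 11h45m = 12:40 Apr 22, 2010.
The crest passes the city: 12:40 Apr 22, 2010 + 11h05m = 23:45 Apr 22, 2010.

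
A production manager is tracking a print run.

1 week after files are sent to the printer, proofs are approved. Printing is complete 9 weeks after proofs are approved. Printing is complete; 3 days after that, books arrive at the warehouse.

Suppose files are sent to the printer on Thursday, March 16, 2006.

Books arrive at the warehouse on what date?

Files are sent to the printer: Mar 16, 2006.
Proofs are approved: Mar 16, 2006 + 1 week = Mar 23, 2006.
Printing is complete: Mar 23, 2006 + 9 weeks = May 25, 2006.
Books arrive at the warehouse: May 25, 2006 + 3 days = May 28, 2006.

Sunday, May 28, 2006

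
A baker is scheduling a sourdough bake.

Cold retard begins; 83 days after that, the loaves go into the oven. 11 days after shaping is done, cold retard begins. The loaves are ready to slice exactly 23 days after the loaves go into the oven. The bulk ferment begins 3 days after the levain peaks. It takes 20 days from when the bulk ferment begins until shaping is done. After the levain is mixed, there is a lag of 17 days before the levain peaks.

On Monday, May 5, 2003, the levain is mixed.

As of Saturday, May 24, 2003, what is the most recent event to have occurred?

The levain is mixed: May 5, 2003.
The levain peaks: May 5, 2003 + 17 days = May 22, 2003.
The bulk ferment begins: May 22, 2003 + 3 days = May 25, 2003.
Shaping is done: May 25, 2003 + 20 days = Jun 14, 2003.
Cold retard begins: Jun 14, 2003 + 11 days = Jun 25, 2003.
The loaves go into the oven: Jun 25, 2003 + 83 days = Sep 16, 2003.
The loaves are ready to slice: Sep 16, 2003 + 23 days = Oct 9, 2003.
May 24, 2003 falls between when the levain peaks (May 22, 2003) and when the bulk ferment begins (May 25, 2003).

The levain peaks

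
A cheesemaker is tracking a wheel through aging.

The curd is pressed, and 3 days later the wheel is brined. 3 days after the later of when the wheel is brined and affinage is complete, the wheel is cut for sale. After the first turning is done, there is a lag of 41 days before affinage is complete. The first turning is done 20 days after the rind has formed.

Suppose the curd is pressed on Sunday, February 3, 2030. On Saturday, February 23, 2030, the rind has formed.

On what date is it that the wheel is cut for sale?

The curd is pressed: Feb 3, 2030.
The wheel is brined: Feb 3, 2030 + 3 days = Feb 6, 2030.
The rind has formed: Feb 23, 2030.
The first turning is done: Feb 23, 2030 + 20 days = Mar 15, 2030.
Affinage is complete: Mar 15, 2030 + 41 days = Apr 25, 2030.
Both prerequisites met — the wheel is brined (Feb 6, 2030), affinage is complete (Apr 25, 2030); the later is Apr 25, 2030.
The wheel is cut for sale: Apr 25, 2030 + 3 days = Apr 28, 2030.

Sunday, April 28, 2030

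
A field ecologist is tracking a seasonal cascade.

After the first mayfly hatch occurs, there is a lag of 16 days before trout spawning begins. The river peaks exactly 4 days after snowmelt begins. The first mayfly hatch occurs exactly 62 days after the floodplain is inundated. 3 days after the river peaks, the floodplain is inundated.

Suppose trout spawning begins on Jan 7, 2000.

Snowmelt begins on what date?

Trout spawning begins: Jan 7, 2000.
The first mayfly hatch occurs: Jan 7, 2000 − 16 days = Dec 22, 1999.
The floodplain is inundated: Dec 22, 1999 − 62 days = Oct 21, 1999.
The river peaks: Oct 21, 1999 − 3 days = Oct 18, 1999.
Snowmelt begins: Oct 18, 1999 − 4 days = Oct 14, 1999.

Oct 14, 1999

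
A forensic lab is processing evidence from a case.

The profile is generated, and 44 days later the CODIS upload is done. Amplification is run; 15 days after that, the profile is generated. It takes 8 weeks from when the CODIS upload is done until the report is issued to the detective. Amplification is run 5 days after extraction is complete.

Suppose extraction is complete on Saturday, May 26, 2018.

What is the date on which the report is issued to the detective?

Extraction is complete: May 26, 2018.
Amplification is run: May 26, 2018 + 5 days = May 31, 2018.
The profile is generated: May 31, 2018 + 15 days = Jun 15, 2018.
The CODIS upload is done: Jun 15, 2018 + 44 days = Jul 29, 2018.
The report is issued to the detective: Jul 29, 2018 + 8 weeks = Sep 23, 2018.

Sunday, September 23, 2018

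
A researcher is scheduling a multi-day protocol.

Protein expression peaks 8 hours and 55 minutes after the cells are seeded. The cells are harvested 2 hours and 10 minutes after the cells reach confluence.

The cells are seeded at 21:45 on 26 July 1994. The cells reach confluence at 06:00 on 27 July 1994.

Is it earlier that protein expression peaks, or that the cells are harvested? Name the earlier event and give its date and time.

Protein expression peaks — 06:40 on 27 July 1994

The cells are seeded: 21:45 Jul 26, 1994.
Protein expression peaks: 21:45 Jul 26, 1994 + 8h55m = 06:40 Jul 27, 1994.
The cells reach confluence: 06:00 Jul 27, 1994.
The cells are harvested: 06:00 Jul 27, 1994 + 2h10m = 08:10 Jul 27, 1994.
Comparing: protein expression peaks at 06:40 Jul 27, 1994 vs the cells are harvested at 08:10 Jul 27, 1994. Earlier: protein expression peaks.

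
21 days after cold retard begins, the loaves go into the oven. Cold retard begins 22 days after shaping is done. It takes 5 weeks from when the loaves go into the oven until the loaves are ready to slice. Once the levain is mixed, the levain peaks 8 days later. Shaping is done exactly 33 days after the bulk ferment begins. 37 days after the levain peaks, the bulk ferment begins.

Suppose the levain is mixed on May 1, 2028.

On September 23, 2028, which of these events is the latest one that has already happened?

The loaves go into the oven

The levain is mixed: May 1, 2028.
The levain peaks: May 1, 2028 + 8 days = May 9, 2028.
The bulk ferment begins: May 9, 2028 + 37 days = Jun 15, 2028.
Shaping is done: Jun 15, 2028 + 33 days = Jul 18, 2028.
Cold retard begins: Jul 18, 2028 + 22 days = Aug 9, 2028.
The loaves go into the oven: Aug 9, 2028 + 21 days = Aug 30, 2028.
The loaves are ready to slice: Aug 30, 2028 + 5 weeks = Oct 4, 2028.
Sep 23, 2028 falls between when the loaves go into the oven (Aug 30, 2028) and when the loaves are ready to slice (Oct 4, 2028).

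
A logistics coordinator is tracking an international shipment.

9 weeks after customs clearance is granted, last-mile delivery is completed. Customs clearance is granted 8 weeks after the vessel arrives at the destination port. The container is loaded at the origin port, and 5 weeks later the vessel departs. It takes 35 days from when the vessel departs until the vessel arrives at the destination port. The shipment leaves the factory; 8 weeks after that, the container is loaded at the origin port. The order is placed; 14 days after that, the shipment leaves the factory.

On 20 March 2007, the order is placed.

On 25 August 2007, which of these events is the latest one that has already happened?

The vessel arrives at the destination port

The order is placed: Mar 20, 2007.
The shipment leaves the factory: Mar 20, 2007 + 14 days = Apr 3, 2007.
The container is loaded at the origin port: Apr 3, 2007 + 8 weeks = May 29, 2007.
The vessel departs: May 29, 2007 + 5 weeks = Jul 3, 2007.
The vessel arrives at the destination port: Jul 3, 2007 + 35 days = Aug 7, 2007.
Customs clearance is granted: Aug 7, 2007 + 8 weeks = Oct 2, 2007.
Last-mile delivery is completed: Oct 2, 2007 + 9 weeks = Dec 4, 2007.
Aug 25, 2007 falls between when the vessel arrives at the destination port (Aug 7, 2007) and when customs clearance is granted (Oct 2, 2007).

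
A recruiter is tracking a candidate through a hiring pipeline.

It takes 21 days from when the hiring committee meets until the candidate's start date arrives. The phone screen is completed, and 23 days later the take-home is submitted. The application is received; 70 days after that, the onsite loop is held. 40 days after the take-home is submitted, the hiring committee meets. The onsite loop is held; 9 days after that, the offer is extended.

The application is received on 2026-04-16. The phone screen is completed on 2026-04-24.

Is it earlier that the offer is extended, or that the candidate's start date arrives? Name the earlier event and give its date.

The offer is extended — 2026-07-04

The application is received: Apr 16, 2026.
The onsite loop is held: Apr 16, 2026 + 70 days = Jun 25, 2026.
The offer is extended: Jun 25, 2026 + 9 days = Jul 4, 2026.
The phone screen is completed: Apr 24, 2026.
The take-home is submitted: Apr 24, 2026 + 23 days = May 17, 2026.
The hiring committee meets: May 17, 2026 + 40 days = Jun 26, 2026.
The candidate's start date arrives: Jun 26, 2026 + 21 days = Jul 17, 2026.
Comparing: the offer is extended on Jul 4, 2026 vs the candidate's start date arrives on Jul 17, 2026. Earlier: the offer is extended.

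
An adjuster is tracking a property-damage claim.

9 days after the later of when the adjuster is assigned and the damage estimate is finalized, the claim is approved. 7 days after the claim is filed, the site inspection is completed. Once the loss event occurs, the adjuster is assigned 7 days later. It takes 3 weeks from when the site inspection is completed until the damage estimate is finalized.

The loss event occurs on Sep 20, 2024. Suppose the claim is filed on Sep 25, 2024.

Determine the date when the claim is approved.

The loss event occurs: Sep 20, 2024.
The adjuster is assigned: Sep 20, 2024 + 7 days = Sep 27, 2024.
The claim is filed: Sep 25, 2024.
The site inspection is completed: Sep 25, 2024 + 7 days = Oct 2, 2024.
The damage estimate is finalized: Oct 2, 2024 + 3 weeks = Oct 23, 2024.
Both prerequisites met — the adjuster is assigned (Sep 27, 2024), the damage estimate is finalized (Oct 23, 2024); the later is Oct 23, 2024.
The claim is approved: Oct 23, 2024 + 9 days = Nov 1, 2024.

Nov 1, 2024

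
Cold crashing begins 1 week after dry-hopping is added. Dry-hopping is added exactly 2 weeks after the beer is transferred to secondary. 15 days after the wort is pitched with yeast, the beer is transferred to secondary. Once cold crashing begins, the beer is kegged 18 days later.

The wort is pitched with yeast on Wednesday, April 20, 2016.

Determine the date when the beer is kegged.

Monday, June 13, 2016

The wort is pitched with yeast: Apr 20, 2016.
The beer is transferred to secondary: Apr 20, 2016 + 15 days = May 5, 2016.
Dry-hopping is added: May 5, 2016 + 2 weeks = May 19, 2016.
Cold crashing begins: May 19, 2016 + 1 week = May 26, 2016.
The beer is kegged: May 26, 2016 + 18 days = Jun 13, 2016.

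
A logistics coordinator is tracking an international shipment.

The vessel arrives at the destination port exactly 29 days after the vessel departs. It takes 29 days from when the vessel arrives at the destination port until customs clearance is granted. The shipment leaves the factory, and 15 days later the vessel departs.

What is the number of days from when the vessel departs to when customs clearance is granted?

58 days

Causal path: the vessel departs → the vessel arrives at the destination port → customs clearance is granted.
Total delay along the path: 29 + 29 = 58 days.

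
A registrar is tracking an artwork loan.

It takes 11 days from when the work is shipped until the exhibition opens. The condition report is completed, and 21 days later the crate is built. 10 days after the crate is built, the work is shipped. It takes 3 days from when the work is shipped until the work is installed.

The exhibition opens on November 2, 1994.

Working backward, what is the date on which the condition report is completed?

September 21, 1994

The exhibition opens: Nov 2, 1994.
The work is shipped: Nov 2, 1994 − 11 days = Oct 22, 1994.
The crate is built: Oct 22, 1994 − 10 days = Oct 12, 1994.
The condition report is completed: Oct 12, 1994 − 21 days = Sep 21, 1994.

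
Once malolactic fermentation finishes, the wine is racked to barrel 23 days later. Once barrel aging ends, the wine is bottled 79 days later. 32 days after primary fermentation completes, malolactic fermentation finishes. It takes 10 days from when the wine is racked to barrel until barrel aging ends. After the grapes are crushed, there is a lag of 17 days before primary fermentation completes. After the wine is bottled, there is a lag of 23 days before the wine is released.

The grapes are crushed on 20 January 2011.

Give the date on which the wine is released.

The grapes are crushed: Jan 20, 2011.
Primary fermentation completes: Jan 20, 2011 + 17 days = Feb 6, 2011.
Malolactic fermentation finishes: Feb 6, 2011 + 32 days = Mar 10, 2011.
The wine is racked to barrel: Mar 10, 2011 + 23 days = Apr 2, 2011.
Barrel aging ends: Apr 2, 2011 + 10 days = Apr 12, 2011.
The wine is bottled: Apr 12, 2011 + 79 days = Jun 30, 2011.
The wine is released: Jun 30, 2011 + 23 days = Jul 23, 2011.

23 July 2011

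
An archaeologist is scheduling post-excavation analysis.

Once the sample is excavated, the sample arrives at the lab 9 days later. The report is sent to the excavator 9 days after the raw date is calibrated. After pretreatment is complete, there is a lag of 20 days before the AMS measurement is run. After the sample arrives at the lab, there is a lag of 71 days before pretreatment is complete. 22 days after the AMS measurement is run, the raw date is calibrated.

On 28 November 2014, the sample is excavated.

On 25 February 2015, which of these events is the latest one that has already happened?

The sample is excavated: Nov 28, 2014.
The sample arrives at the lab: Nov 28, 2014 + 9 days = Dec 7, 2014.
Pretreatment is complete: Dec 7, 2014 + 71 days = Feb 16, 2015.
The AMS measurement is run: Feb 16, 2015 + 20 days = Mar 8, 2015.
The raw date is calibrated: Mar 8, 2015 + 22 days = Mar 30, 2015.
The report is sent to the excavator: Mar 30, 2015 + 9 days = Apr 8, 2015.
Feb 25, 2015 falls between when pretreatment is complete (Feb 16, 2015) and when the AMS measurement is run (Mar 8, 2015).

Pretreatment is complete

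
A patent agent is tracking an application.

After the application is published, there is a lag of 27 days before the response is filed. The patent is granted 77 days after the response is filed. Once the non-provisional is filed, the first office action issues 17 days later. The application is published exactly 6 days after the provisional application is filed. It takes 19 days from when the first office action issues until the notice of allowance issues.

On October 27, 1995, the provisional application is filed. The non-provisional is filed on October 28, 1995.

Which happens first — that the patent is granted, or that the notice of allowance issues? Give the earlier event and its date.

The notice of allowance issues — December 3, 1995

The provisional application is filed: Oct 27, 1995.
The application is published: Oct 27, 1995 + 6 days = Nov 2, 1995.
The response is filed: Nov 2, 1995 + 27 days = Nov 29, 1995.
The patent is granted: Nov 29, 1995 + 77 days = Feb 14, 1996.
The non-provisional is filed: Oct 28, 1995.
The first office action issues: Oct 28, 1995 + 17 days = Nov 14, 1995.
The notice of allowance issues: Nov 14, 1995 + 19 days = Dec 3, 1995.
Comparing: the patent is granted on Feb 14, 1996 vs the notice of allowance issues on Dec 3, 1995. Earlier: the notice of allowance issues.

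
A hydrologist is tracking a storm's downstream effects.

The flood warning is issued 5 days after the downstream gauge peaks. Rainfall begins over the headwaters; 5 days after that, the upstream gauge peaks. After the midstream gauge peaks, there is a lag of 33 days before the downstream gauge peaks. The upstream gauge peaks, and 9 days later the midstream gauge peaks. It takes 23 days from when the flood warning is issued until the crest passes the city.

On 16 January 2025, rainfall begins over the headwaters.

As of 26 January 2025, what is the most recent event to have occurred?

Rainfall begins over the headwaters: Jan 16, 2025.
The upstream gauge peaks: Jan 16, 2025 + 5 days = Jan 21, 2025.
The midstream gauge peaks: Jan 21, 2025 + 9 days = Jan 30, 2025.
The downstream gauge peaks: Jan 30, 2025 + 33 days = Mar 4, 2025.
The flood warning is issued: Mar 4, 2025 + 5 days = Mar 9, 2025.
The crest passes the city: Mar 9, 2025 + 23 days = Apr 1, 2025.
Jan 26, 2025 falls between when the upstream gauge peaks (Jan 21, 2025) and when the midstream gauge peaks (Jan 30, 2025).

The upstream gauge peaks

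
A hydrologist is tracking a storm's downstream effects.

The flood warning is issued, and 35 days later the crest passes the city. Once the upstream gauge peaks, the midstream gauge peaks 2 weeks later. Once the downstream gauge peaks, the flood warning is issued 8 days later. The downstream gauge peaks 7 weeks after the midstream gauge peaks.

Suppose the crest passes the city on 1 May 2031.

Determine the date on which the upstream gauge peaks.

The crest passes the city: May 1, 2031.
The flood warning is issued: May 1, 2031 − 35 days = Mar 27, 2031.
The downstream gauge peaks: Mar 27, 2031 − 8 days = Mar 19, 2031.
The midstream gauge peaks: Mar 19, 2031 − 7 weeks = Jan 29, 2031.
The upstream gauge peaks: Jan 29, 2031 − 2 weeks = Jan 15, 2031.

15 January 2031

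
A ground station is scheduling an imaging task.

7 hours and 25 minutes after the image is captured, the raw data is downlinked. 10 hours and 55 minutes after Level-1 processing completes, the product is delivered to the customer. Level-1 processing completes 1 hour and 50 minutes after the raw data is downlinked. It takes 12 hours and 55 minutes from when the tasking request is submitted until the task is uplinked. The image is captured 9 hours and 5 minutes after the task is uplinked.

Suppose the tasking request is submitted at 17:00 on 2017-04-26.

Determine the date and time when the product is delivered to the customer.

The tasking request is submitted: 17:00 Apr 26, 2017.
The task is uplinked: 17:00 Apr 26, 2017 + 12h55m = 05:55 Apr 27, 2017.
The image is captured: 05:55 Apr 27, 2017 + 9h05m = 15:00 Apr 27, 2017.
The raw data is downlinked: 15:00 Apr 27, 2017 + 7h25m = 22:25 Apr 27, 2017.
Level-1 processing completes: 22:25 Apr 27, 2017 + 1h50m = 00:15 Apr 28, 2017.
The product is delivered to the customer: 00:15 Apr 28, 2017 + 10h55m = 11:10 Apr 28, 2017.

11:10 on 2017-04-28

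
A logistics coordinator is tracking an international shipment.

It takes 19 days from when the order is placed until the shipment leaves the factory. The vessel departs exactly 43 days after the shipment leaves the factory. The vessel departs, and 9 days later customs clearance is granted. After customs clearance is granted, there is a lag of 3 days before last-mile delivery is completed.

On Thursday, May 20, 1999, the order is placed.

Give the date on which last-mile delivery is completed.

Monday, August 2, 1999

The order is placed: May 20, 1999.
The shipment leaves the factory: May 20, 1999 + 19 days = Jun 8, 1999.
The vessel departs: Jun 8, 1999 + 43 days = Jul 21, 1999.
Customs clearance is granted: Jul 21, 1999 + 9 days = Jul 30, 1999.
Last-mile delivery is completed: Jul 30, 1999 + 3 days = Aug 2, 1999.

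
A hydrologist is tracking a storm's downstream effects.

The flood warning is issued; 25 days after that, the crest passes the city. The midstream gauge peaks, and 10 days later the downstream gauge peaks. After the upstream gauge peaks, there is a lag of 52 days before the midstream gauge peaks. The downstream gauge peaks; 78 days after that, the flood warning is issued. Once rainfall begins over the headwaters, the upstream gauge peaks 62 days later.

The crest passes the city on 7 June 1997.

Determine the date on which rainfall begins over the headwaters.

The crest passes the city: Jun 7, 1997.
The flood warning is issued: Jun 7, 1997 − 25 days = May 13, 1997.
The downstream gauge peaks: May 13, 1997 − 78 days = Feb 24, 1997.
The midstream gauge peaks: Feb 24, 1997 − 10 days = Feb 14, 1997.
The upstream gauge peaks: Feb 14, 1997 − 52 days = Dec 24, 1996.
Rainfall begins over the headwaters: Dec 24, 1996 − 62 days = Oct 23, 1996.

23 October 1996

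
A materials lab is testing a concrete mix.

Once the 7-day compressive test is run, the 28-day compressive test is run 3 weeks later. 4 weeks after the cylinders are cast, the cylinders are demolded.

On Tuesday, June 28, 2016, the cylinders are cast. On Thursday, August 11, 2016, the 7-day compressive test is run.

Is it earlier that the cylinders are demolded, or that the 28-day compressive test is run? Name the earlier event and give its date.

The cylinders are cast: Jun 28, 2016.
The cylinders are demolded: Jun 28, 2016 + 4 weeks = Jul 26, 2016.
The 7-day compressive test is run: Aug 11, 2016.
The 28-day compressive test is run: Aug 11, 2016 + 3 weeks = Sep 1, 2016.
Comparing: the cylinders are demolded on Jul 26, 2016 vs the 28-day compressive test is run on Sep 1, 2016. Earlier: the cylinders are demolded.

The cylinders are demolded — Tuesday, July 26, 2016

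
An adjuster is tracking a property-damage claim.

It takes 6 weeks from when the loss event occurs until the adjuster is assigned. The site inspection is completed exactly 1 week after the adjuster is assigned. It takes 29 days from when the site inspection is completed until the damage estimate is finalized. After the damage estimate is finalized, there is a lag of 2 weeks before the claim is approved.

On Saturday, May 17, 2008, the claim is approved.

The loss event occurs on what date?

The claim is approved: May 17, 2008.
The damage estimate is finalized: May 17, 2008 − 2 weeks = May 3, 2008.
The site inspection is completed: May 3, 2008 − 29 days = Apr 4, 2008.
The adjuster is assigned: Apr 4, 2008 − 1 week = Mar 28, 2008.
The loss event occurs: Mar 28, 2008 − 6 weeks = Feb 15, 2008.

Friday, February 15, 2008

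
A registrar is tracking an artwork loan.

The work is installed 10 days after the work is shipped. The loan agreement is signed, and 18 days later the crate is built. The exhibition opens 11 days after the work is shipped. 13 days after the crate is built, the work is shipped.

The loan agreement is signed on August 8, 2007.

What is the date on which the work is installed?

September 18, 2007

The loan agreement is signed: Aug 8, 2007.
The crate is built: Aug 8, 2007 + 18 days = Aug 26, 2007.
The work is shipped: Aug 26, 2007 + 13 days = Sep 8, 2007.
The work is installed: Sep 8, 2007 + 10 days = Sep 18, 2007.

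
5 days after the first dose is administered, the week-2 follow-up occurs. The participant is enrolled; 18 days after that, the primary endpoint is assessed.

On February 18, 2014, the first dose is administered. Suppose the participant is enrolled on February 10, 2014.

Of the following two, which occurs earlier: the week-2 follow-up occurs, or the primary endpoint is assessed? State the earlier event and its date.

The first dose is administered: Feb 18, 2014.
The week-2 follow-up occurs: Feb 18, 2014 + 5 days = Feb 23, 2014.
The participant is enrolled: Feb 10, 2014.
The primary endpoint is assessed: Feb 10, 2014 + 18 days = Feb 28, 2014.
Comparing: the week-2 follow-up occurs on Feb 23, 2014 vs the primary endpoint is assessed on Feb 28, 2014. Earlier: the week-2 follow-up occurs.

The week-2 follow-up occurs — February 23, 2014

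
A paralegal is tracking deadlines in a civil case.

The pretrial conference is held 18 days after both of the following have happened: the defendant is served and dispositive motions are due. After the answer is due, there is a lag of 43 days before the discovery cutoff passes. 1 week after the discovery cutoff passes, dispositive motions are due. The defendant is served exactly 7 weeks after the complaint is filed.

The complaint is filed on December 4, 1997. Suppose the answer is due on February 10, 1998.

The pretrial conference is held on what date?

The complaint is filed: Dec 4, 1997.
The defendant is served: Dec 4, 1997 + 7 weeks = Jan 22, 1998.
The answer is due: Feb 10, 1998.
The discovery cutoff passes: Feb 10, 1998 + 43 days = Mar 25, 1998.
Dispositive motions are due: Mar 25, 1998 + 1 week = Apr 1, 1998.
Both prerequisites met — the defendant is served (Jan 22, 1998), dispositive motions are due (Apr 1, 1998); the later is Apr 1, 1998.
The pretrial conference is held: Apr 1, 1998 + 18 days = Apr 19, 1998.

April 19, 1998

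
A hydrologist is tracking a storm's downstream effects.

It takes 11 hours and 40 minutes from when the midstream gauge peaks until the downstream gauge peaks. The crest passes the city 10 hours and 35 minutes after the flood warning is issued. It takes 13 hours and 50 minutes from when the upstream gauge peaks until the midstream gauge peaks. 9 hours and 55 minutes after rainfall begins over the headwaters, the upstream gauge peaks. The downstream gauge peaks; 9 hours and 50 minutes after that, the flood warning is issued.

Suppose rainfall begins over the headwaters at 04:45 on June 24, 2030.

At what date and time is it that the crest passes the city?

Rainfall begins over the headwaters: 04:45 Jun 24, 2030.
The upstream gauge peaks: 04:45 Jun 24, 2030 + 9h55m = 14:40 Jun 24, 2030.
The midstream gauge peaks: 14:40 Jun 24, 2030 + 13h50m = 04:30 Jun 25, 2030.
The downstream gauge peaks: 04:30 Jun 25, 2030 + 11h40m = 16:10 Jun 25, 2030.
The flood warning is issued: 16:10 Jun 25, 2030 + 9h50m = 02:00 Jun 26, 2030.
The crest passes the city: 02:00 Jun 26, 2030 + 10h35m = 12:35 Jun 26, 2030.

12:35 on June 26, 2030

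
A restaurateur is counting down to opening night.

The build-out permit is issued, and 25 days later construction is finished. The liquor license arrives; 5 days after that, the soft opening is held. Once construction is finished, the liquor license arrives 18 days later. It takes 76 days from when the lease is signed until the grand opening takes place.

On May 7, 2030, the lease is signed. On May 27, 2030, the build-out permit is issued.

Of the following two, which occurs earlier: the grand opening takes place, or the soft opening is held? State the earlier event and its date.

The soft opening is held — Jul 14, 2030

The lease is signed: May 7, 2030.
The grand opening takes place: May 7, 2030 + 76 days = Jul 22, 2030.
The build-out permit is issued: May 27, 2030.
Construction is finished: May 27, 2030 + 25 days = Jun 21, 2030.
The liquor license arrives: Jun 21, 2030 + 18 days = Jul 9, 2030.
The soft opening is held: Jul 9, 2030 + 5 days = Jul 14, 2030.
Comparing: the grand opening takes place on Jul 22, 2030 vs the soft opening is held on Jul 14, 2030. Earlier: the soft opening is held.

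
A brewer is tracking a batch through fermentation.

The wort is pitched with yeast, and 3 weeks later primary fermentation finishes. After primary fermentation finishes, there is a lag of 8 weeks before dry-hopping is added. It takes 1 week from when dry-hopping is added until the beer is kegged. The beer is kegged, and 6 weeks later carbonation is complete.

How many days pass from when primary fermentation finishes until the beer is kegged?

63 days

Causal path: primary fermentation finishes → dry-hopping is added → the beer is kegged.
Total delay along the path: 8 + 1 weeks = 9 weeks = 63 days.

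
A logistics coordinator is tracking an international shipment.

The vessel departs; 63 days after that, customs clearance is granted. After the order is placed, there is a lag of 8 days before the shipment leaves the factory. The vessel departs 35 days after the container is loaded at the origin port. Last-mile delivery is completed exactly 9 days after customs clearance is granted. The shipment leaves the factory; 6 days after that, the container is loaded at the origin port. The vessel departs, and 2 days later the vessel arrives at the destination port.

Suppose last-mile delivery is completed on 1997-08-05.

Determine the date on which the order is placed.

Last-mile delivery is completed: Aug 5, 1997.
Customs clearance is granted: Aug 5, 1997 − 9 days = Jul 27, 1997.
The vessel departs: Jul 27, 1997 − 63 days = May 25, 1997.
The container is loaded at the origin port: May 25, 1997 − 35 days = Apr 20, 1997.
The shipment leaves the factory: Apr 20, 1997 − 6 days = Apr 14, 1997.
The order is placed: Apr 14, 1997 − 8 days = Apr 6, 1997.

1997-04-06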